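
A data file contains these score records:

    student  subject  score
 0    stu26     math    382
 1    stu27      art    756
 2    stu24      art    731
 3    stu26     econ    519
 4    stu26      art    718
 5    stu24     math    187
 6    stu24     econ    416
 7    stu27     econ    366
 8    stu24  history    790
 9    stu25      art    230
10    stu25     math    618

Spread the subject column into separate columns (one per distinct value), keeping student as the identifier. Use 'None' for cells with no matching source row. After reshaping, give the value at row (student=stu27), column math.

No long-format row has student=stu27 and subject=math, so the cell is None.

None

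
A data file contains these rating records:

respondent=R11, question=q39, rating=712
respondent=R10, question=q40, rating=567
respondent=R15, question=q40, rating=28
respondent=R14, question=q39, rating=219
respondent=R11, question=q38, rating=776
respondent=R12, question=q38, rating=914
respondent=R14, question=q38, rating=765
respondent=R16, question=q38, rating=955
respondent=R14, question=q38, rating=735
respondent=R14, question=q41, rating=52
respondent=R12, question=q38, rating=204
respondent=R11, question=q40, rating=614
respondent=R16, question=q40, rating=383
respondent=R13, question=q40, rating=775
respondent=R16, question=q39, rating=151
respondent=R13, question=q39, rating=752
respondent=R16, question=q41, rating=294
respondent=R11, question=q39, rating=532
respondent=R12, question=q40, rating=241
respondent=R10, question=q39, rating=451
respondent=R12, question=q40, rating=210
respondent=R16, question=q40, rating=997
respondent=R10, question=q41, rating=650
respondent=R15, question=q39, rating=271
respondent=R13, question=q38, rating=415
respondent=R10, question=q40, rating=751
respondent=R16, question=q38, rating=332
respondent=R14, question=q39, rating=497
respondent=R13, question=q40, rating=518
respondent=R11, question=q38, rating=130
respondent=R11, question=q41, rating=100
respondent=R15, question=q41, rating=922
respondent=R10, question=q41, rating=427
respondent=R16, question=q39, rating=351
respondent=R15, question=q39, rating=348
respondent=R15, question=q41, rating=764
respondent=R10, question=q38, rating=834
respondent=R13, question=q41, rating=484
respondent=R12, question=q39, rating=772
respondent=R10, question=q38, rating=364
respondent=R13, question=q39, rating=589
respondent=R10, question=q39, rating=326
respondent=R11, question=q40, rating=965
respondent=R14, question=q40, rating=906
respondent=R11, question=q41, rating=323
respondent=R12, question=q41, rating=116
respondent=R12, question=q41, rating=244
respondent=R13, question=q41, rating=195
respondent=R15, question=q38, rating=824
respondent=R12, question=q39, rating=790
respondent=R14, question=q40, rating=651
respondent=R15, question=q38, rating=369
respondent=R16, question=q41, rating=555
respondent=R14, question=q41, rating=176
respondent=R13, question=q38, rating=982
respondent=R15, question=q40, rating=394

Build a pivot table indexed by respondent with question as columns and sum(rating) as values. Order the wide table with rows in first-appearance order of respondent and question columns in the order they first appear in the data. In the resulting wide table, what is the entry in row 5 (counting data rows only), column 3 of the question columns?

1118

With rows in first-appearance order of respondent, row 5 is respondent=R12. question columns in first-appearance order: q39, q40, q38, q41; column 3 is q38.
Long rows with respondent=R12, question=q38: 914 + 204 = 1118.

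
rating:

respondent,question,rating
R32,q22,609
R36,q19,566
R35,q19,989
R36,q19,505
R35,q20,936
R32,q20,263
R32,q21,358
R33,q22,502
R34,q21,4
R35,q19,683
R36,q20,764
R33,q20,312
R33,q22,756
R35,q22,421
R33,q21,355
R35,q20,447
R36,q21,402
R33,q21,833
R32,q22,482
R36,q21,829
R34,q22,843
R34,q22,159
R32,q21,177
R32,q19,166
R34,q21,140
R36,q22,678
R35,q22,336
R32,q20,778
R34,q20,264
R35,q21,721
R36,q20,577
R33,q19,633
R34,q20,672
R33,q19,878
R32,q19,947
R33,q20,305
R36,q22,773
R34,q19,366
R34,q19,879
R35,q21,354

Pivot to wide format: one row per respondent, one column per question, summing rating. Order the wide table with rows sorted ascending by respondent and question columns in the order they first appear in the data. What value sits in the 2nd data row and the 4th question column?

1188

With rows sorted ascending by respondent, row 2 is respondent=R33. question columns in first-appearance order: q22, q19, q20, q21; column 4 is q21.
Long rows with respondent=R33, question=q21: 355 + 833 = 1188.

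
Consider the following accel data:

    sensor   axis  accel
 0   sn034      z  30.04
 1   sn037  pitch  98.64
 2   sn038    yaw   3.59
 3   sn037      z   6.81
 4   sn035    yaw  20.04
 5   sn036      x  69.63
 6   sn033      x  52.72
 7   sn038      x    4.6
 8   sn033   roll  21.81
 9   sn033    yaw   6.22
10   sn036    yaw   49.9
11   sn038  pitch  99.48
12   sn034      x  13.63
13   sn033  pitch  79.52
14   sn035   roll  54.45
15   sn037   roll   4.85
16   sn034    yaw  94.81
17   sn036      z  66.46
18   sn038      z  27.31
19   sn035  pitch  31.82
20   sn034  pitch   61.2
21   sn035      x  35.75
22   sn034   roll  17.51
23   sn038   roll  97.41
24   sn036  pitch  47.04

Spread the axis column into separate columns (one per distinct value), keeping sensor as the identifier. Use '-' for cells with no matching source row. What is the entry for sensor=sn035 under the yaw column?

The long row with sensor=sn035, axis=yaw has accel=20.04.

20.04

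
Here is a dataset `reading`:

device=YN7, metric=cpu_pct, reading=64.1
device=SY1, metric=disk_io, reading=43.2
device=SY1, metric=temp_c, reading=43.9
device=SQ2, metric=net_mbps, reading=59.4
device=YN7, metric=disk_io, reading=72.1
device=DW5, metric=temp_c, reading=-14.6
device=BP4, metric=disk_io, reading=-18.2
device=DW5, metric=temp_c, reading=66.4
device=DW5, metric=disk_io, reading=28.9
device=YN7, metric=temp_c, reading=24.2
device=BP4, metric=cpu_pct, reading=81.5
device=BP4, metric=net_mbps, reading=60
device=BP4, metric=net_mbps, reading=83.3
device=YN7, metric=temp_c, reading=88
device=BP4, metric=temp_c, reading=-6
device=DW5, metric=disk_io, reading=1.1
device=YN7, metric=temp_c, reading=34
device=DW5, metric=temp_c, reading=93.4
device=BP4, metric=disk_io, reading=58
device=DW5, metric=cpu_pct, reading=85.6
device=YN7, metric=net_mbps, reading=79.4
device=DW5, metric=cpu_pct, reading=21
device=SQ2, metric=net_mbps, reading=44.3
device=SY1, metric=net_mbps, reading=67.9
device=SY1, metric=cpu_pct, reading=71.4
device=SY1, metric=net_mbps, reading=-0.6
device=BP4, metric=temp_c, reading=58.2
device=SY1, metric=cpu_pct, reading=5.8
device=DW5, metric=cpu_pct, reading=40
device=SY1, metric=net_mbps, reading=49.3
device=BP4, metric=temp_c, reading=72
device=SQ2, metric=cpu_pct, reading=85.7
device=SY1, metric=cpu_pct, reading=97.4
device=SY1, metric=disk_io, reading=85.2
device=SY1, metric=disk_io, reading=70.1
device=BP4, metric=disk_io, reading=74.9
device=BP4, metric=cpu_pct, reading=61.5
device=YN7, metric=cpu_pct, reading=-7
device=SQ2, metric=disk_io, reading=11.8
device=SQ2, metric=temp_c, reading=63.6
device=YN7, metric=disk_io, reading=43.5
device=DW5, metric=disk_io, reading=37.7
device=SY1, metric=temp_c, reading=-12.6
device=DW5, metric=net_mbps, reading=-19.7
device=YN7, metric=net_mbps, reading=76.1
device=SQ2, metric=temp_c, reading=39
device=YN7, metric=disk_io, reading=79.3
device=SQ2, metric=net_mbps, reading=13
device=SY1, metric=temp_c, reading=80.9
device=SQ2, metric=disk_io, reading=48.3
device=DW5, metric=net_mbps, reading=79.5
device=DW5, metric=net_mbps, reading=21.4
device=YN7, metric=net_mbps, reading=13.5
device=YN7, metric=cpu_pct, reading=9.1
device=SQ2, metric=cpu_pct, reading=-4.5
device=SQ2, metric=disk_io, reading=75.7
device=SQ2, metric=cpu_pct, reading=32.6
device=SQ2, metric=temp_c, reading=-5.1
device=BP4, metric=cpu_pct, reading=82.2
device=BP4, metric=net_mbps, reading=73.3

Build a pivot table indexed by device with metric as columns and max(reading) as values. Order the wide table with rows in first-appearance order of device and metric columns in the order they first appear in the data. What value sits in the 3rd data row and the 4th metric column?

With rows in first-appearance order of device, row 3 is device=SQ2. metric columns in first-appearance order: cpu_pct, disk_io, temp_c, net_mbps; column 4 is net_mbps.
Long rows with device=SQ2, metric=net_mbps: max(59.4, 44.3, 13) = 59.4.

59.4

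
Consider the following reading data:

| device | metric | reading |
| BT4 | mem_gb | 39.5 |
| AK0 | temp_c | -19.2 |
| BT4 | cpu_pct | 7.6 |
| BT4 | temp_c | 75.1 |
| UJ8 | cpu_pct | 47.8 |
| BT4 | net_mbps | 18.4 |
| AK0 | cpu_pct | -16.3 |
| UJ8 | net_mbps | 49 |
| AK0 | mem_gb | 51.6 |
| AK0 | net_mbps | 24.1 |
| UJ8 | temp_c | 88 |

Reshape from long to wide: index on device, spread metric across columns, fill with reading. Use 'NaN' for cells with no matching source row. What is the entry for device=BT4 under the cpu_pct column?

The long row with device=BT4, metric=cpu_pct has reading=7.6.

7.6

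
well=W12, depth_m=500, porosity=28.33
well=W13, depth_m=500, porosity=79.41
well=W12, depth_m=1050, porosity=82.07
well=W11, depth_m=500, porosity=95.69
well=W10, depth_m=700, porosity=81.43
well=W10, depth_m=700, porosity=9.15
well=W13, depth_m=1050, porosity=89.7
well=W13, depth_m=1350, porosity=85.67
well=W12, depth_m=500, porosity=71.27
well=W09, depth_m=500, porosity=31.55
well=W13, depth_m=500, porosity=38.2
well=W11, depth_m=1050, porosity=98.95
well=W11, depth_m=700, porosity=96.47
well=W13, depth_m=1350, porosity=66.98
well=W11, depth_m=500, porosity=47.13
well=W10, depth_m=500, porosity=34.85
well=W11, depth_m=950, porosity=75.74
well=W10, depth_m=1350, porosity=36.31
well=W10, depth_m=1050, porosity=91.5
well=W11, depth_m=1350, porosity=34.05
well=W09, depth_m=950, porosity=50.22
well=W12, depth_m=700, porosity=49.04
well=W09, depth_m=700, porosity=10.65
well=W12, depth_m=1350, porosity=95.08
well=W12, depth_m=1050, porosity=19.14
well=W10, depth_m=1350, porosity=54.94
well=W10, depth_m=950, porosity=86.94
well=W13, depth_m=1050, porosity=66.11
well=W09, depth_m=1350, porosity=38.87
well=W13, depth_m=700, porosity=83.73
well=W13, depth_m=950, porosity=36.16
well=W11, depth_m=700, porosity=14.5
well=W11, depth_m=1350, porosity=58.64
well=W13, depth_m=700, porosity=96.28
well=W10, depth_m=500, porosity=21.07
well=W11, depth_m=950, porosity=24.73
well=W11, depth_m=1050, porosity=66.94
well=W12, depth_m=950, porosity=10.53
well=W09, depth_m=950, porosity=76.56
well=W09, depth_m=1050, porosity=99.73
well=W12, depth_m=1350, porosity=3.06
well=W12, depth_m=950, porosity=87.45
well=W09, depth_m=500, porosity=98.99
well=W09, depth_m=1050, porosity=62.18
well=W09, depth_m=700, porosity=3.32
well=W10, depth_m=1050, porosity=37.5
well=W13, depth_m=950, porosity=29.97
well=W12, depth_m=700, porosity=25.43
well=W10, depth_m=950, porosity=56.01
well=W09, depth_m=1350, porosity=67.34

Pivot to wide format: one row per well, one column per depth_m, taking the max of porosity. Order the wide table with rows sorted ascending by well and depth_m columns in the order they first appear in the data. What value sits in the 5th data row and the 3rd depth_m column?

96.28

With rows sorted ascending by well, row 5 is well=W13. depth_m columns in first-appearance order: 500, 1050, 700, 1350, 950; column 3 is 700.
Long rows with well=W13, depth_m=700: max(83.73, 96.28) = 96.28.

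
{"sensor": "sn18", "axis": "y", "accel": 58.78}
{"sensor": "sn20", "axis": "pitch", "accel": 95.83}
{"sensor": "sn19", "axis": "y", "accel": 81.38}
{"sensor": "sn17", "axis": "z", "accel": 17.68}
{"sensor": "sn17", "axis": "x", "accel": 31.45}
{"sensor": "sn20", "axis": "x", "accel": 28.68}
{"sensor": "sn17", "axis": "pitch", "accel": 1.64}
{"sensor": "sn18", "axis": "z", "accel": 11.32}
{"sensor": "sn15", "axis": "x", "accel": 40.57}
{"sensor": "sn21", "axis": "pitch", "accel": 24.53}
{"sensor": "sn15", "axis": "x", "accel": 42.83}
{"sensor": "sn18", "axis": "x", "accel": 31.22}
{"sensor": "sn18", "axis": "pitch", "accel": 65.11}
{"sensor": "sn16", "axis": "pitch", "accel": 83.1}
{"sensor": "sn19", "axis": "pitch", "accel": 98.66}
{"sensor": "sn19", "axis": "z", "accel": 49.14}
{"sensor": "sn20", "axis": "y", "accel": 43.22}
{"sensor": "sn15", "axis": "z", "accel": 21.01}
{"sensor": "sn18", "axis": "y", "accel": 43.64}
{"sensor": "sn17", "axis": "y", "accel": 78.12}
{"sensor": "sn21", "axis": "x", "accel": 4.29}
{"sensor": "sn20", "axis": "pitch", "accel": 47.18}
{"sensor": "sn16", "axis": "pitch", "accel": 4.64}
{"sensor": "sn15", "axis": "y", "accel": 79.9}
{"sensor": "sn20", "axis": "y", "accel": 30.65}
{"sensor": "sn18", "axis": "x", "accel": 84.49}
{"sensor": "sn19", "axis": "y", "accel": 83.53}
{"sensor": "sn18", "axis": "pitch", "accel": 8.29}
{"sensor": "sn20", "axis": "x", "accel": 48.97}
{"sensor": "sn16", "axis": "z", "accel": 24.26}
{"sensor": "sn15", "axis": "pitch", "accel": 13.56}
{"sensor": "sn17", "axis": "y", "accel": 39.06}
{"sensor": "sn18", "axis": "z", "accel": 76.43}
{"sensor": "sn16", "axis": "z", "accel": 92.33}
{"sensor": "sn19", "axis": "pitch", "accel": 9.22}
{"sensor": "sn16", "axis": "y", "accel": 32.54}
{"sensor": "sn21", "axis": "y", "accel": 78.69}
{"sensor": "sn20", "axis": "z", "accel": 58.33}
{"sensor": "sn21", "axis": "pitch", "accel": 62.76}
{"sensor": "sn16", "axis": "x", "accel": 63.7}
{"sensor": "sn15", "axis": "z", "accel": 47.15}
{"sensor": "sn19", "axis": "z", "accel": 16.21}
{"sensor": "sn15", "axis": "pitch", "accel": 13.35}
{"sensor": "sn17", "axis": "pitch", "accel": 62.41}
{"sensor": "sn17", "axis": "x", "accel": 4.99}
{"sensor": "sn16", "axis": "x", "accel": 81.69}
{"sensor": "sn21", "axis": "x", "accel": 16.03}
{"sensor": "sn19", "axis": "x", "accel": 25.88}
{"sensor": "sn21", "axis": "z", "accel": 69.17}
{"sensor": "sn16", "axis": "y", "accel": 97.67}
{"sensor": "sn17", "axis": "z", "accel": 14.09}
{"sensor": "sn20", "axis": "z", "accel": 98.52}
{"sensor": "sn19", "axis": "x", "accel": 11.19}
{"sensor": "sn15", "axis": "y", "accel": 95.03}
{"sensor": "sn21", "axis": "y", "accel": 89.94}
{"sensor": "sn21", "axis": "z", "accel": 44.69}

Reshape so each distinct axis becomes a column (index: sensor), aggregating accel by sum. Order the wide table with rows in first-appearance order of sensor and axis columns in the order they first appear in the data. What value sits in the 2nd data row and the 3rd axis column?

With rows in first-appearance order of sensor, row 2 is sensor=sn20. axis columns in first-appearance order: y, pitch, z, x; column 3 is z.
Long rows with sensor=sn20, axis=z: 58.33 + 98.52 = 156.85.

156.85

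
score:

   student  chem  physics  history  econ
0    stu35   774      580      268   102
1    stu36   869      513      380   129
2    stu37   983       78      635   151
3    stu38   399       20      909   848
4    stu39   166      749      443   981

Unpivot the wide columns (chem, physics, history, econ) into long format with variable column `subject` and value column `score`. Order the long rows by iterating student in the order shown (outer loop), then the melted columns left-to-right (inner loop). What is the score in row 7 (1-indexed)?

20 rows total (5 × 4). Row 7: index ⌊(7-1)/4⌋ = 1 into student → stu36; (7-1) mod 4 = 2 into the melted columns → history.
So row 7 is (stu36, history, 380); score = 380.

380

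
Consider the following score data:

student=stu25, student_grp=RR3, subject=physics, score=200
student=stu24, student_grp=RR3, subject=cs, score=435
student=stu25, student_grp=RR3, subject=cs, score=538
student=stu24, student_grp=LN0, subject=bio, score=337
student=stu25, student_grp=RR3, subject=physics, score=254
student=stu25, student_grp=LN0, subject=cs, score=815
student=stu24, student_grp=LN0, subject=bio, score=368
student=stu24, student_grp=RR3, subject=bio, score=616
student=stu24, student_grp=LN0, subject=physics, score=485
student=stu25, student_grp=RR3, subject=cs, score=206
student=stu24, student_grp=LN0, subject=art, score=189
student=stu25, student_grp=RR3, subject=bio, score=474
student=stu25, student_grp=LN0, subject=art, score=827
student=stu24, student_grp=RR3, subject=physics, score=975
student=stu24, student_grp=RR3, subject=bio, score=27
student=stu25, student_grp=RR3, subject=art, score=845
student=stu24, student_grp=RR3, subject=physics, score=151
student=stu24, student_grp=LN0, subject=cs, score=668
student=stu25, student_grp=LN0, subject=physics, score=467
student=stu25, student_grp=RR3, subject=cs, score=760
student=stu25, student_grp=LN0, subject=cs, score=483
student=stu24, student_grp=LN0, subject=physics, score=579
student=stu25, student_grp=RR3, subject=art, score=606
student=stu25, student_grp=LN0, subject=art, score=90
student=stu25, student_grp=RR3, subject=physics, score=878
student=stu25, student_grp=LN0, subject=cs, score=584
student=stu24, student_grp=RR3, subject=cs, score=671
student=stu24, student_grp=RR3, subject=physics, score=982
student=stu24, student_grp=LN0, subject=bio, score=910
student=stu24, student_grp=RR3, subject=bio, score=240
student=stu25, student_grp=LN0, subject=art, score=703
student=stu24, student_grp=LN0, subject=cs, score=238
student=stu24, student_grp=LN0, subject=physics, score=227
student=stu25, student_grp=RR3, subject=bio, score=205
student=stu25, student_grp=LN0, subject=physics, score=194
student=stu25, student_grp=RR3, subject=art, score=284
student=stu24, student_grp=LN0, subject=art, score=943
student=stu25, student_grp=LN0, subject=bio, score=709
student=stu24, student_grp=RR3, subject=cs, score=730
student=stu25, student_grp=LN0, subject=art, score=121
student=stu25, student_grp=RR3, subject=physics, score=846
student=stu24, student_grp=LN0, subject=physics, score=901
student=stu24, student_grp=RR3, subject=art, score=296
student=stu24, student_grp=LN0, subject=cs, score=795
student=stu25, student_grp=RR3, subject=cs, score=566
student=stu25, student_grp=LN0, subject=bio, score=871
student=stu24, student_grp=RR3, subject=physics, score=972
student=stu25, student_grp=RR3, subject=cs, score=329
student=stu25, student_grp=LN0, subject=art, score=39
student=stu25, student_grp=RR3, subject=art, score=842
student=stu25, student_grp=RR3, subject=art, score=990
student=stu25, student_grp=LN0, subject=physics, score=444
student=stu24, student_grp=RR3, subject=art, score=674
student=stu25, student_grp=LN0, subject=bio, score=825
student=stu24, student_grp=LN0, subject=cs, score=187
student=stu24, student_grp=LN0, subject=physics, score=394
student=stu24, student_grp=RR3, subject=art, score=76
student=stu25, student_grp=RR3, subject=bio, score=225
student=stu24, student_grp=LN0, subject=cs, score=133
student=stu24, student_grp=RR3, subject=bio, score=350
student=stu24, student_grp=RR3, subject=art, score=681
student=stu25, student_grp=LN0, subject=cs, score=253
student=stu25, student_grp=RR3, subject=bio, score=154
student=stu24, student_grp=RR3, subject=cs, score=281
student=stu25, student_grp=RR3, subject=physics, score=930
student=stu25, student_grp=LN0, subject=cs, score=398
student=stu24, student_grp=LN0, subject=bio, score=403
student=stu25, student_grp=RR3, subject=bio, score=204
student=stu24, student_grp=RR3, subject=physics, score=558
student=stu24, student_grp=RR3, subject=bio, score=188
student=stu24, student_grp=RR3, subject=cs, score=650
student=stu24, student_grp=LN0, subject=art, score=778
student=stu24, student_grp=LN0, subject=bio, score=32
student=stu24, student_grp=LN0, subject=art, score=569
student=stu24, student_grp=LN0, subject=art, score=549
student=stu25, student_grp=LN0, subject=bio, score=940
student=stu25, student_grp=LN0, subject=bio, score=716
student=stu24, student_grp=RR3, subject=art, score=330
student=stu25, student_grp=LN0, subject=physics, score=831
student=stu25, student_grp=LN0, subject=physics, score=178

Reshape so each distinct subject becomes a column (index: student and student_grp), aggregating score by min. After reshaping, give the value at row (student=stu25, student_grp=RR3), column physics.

200

Rows with student=stu25, student_grp=RR3 and subject=physics: score values are 200, 254, 878, 846, 930.
min(200, 254, 878, 846, 930) = 200.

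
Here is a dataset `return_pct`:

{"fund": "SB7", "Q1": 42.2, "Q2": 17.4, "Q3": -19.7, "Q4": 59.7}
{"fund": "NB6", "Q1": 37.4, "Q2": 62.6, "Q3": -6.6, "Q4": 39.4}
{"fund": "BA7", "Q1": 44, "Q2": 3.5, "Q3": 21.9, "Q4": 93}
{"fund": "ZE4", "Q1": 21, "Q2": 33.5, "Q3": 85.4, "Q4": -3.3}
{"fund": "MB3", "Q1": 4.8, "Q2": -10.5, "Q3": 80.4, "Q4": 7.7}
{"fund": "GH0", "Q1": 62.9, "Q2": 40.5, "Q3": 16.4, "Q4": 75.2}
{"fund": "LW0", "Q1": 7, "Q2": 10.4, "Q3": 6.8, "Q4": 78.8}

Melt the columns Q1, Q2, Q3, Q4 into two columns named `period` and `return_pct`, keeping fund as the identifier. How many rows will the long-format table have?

7 fund values × 4 melted columns = 28 rows.

28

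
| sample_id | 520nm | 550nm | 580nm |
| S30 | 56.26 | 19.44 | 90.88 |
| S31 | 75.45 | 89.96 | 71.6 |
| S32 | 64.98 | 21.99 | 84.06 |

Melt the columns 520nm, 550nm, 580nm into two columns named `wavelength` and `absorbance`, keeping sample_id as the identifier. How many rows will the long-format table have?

3 sample_id values × 3 melted columns = 9 rows.

9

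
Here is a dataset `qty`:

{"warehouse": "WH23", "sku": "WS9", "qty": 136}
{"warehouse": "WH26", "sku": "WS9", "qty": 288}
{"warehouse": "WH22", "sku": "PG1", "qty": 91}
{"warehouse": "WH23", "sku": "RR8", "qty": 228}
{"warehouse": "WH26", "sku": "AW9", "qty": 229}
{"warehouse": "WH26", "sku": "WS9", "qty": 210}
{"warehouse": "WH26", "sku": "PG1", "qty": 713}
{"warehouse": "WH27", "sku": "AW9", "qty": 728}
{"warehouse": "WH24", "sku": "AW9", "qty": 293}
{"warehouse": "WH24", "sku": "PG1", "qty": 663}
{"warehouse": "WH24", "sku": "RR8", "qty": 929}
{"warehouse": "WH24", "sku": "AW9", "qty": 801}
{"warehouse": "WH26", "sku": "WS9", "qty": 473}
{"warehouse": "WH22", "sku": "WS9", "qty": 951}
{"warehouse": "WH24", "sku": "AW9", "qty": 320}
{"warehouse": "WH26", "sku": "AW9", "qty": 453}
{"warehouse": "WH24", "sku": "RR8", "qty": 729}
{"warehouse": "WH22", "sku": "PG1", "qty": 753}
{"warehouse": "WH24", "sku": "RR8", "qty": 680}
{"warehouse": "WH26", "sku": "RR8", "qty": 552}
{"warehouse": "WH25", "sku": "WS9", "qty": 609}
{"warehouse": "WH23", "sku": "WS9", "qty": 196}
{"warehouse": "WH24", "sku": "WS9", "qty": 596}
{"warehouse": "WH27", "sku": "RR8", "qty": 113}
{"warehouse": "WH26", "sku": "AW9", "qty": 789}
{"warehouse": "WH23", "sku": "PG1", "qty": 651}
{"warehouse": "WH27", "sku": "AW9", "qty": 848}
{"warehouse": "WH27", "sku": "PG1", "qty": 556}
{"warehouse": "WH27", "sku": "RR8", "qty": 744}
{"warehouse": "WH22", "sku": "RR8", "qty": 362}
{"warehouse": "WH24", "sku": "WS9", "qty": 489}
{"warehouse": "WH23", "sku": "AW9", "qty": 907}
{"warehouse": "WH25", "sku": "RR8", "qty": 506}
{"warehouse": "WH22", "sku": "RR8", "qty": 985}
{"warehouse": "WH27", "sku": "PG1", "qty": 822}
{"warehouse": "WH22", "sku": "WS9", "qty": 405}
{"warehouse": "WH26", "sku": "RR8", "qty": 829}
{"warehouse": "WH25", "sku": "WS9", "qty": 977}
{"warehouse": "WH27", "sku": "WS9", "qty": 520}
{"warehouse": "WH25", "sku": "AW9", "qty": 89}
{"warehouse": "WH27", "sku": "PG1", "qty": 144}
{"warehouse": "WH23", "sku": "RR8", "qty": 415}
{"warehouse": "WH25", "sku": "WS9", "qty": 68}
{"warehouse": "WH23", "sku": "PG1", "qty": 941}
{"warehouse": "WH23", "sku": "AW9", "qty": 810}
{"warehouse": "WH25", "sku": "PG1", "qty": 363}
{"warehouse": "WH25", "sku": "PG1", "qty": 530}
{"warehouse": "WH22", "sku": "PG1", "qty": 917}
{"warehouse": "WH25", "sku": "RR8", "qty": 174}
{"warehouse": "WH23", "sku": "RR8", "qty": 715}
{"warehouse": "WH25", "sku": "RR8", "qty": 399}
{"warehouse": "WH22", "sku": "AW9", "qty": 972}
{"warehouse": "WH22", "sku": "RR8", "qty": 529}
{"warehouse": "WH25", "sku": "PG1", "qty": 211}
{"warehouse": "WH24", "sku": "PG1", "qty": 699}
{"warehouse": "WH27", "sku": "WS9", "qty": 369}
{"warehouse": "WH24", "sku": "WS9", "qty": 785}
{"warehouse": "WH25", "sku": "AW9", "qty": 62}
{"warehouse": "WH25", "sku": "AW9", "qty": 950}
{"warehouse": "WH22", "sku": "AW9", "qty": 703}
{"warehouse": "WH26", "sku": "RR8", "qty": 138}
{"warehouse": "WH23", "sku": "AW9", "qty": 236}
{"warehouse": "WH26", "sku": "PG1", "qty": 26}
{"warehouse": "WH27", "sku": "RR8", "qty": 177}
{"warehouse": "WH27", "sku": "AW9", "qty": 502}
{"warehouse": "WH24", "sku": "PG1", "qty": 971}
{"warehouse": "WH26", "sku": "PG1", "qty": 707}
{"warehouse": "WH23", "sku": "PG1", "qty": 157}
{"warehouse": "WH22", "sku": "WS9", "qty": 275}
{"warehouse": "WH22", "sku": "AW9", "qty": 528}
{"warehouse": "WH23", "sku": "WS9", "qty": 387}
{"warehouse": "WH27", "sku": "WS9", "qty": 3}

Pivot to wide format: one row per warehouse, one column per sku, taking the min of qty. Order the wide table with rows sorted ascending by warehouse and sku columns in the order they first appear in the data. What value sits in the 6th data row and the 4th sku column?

With rows sorted ascending by warehouse, row 6 is warehouse=WH27. sku columns in first-appearance order: WS9, PG1, RR8, AW9; column 4 is AW9.
Long rows with warehouse=WH27, sku=AW9: min(728, 848, 502) = 502.

502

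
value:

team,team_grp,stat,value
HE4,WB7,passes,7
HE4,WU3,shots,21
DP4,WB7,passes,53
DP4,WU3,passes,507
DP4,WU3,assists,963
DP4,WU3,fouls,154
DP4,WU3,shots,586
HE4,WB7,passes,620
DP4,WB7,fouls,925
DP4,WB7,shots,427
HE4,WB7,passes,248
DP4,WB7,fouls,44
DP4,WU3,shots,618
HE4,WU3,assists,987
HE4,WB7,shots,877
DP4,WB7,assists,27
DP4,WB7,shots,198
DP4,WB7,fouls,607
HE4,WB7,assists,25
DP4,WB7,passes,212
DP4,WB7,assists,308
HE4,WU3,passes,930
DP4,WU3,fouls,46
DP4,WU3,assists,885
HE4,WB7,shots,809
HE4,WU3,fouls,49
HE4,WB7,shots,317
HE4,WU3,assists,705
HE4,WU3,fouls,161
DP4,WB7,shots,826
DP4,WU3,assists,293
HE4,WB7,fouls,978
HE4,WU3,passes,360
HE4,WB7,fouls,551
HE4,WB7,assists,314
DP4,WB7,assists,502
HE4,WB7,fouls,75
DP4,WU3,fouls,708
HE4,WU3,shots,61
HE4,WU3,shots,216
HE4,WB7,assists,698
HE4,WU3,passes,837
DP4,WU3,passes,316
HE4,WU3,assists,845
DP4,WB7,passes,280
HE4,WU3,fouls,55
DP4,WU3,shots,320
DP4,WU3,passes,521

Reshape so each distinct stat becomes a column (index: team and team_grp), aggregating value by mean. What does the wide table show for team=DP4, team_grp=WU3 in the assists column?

Rows with team=DP4, team_grp=WU3 and stat=assists: value values are 963, 885, 293.
(963 + 885 + 293) / 3 = 713.67.

713.67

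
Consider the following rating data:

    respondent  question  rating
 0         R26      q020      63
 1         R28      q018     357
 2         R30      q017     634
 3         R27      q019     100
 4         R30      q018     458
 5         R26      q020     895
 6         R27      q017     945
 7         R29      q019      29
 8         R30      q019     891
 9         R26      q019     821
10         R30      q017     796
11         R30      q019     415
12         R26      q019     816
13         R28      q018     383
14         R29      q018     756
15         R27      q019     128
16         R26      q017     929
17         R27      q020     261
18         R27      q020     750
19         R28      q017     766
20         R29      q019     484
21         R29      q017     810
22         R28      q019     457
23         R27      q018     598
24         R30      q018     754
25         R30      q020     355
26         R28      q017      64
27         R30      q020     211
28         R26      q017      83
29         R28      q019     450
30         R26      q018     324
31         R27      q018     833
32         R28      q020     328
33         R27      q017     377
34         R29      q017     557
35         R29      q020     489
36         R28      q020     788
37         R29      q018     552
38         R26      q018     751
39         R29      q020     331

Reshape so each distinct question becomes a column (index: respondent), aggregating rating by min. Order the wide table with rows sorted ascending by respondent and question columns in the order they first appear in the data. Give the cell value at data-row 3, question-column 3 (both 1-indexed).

With rows sorted ascending by respondent, row 3 is respondent=R28. question columns in first-appearance order: q020, q018, q017, q019; column 3 is q017.
Long rows with respondent=R28, question=q017: min(766, 64) = 64.

64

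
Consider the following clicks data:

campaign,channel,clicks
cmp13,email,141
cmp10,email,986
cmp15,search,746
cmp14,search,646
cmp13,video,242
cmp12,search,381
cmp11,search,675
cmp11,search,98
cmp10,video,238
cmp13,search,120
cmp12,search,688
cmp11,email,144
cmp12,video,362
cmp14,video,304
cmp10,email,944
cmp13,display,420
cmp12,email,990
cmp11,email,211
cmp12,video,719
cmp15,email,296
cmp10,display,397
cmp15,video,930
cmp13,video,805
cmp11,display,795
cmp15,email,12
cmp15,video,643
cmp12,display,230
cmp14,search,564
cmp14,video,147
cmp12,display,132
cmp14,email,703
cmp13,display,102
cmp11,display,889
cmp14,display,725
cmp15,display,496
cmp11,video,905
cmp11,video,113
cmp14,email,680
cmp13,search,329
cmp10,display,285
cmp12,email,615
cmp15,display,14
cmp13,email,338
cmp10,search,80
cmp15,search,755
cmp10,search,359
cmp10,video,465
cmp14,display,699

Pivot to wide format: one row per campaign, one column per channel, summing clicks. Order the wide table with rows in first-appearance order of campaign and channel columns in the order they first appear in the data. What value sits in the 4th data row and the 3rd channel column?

451

With rows in first-appearance order of campaign, row 4 is campaign=cmp14. channel columns in first-appearance order: email, search, video, display; column 3 is video.
Long rows with campaign=cmp14, channel=video: 304 + 147 = 451.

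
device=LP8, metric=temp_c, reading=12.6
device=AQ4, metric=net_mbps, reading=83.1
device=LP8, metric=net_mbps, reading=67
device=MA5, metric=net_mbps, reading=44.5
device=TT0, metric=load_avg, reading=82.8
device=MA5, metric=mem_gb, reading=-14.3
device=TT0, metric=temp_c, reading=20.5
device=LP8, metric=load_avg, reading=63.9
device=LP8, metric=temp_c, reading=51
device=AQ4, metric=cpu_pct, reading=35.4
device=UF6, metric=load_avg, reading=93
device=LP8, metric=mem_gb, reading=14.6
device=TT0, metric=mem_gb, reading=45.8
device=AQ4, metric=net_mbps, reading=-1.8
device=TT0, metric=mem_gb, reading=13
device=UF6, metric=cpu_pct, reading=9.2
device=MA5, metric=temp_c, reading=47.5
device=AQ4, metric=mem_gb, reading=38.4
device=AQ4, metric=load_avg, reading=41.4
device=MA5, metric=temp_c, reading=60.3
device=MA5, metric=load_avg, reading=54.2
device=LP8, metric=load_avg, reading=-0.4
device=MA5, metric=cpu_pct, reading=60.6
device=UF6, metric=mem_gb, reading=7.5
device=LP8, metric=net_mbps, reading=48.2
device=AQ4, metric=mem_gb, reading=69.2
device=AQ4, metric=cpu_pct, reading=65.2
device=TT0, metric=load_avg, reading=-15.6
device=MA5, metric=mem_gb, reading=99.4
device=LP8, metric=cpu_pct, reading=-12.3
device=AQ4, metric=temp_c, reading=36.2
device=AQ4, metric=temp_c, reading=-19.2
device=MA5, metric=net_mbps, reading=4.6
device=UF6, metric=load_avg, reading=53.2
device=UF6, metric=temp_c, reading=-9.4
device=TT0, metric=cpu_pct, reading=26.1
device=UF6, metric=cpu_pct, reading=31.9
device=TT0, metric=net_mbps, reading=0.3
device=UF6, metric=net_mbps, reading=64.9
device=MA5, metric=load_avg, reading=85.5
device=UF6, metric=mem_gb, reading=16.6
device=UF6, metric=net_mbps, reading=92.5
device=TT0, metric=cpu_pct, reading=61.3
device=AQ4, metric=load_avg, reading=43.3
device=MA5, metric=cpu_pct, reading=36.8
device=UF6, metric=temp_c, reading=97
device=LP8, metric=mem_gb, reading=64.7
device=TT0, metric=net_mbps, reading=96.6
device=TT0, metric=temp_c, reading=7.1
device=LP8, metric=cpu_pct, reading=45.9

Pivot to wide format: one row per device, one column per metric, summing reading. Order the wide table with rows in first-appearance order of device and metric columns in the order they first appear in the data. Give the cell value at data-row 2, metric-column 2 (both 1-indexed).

81.3

With rows in first-appearance order of device, row 2 is device=AQ4. metric columns in first-appearance order: temp_c, net_mbps, load_avg, mem_gb, cpu_pct; column 2 is net_mbps.
Long rows with device=AQ4, metric=net_mbps: 83.1 + -1.8 = 81.3.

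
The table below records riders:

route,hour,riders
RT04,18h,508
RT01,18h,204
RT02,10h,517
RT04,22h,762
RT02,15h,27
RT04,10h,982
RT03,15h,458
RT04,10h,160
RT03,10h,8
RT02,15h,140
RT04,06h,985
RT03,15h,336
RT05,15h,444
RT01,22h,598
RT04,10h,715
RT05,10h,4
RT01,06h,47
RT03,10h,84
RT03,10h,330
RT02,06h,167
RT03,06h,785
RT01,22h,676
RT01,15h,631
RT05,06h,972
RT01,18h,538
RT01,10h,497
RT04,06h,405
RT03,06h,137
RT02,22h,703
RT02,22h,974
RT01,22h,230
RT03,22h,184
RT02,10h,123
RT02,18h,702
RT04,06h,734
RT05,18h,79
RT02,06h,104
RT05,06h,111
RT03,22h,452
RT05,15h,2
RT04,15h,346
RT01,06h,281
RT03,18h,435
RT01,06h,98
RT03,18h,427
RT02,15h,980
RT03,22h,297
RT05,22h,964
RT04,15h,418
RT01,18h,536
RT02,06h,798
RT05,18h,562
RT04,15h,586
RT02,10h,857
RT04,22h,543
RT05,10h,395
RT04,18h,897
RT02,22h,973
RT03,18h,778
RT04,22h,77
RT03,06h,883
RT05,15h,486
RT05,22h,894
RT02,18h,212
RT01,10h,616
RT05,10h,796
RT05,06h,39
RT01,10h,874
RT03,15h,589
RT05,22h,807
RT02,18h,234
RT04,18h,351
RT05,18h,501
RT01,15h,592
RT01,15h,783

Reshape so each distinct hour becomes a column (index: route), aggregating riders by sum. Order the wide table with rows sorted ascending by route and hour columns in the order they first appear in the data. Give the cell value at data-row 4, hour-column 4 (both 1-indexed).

1350

With rows sorted ascending by route, row 4 is route=RT04. hour columns in first-appearance order: 18h, 10h, 22h, 15h, 06h; column 4 is 15h.
Long rows with route=RT04, hour=15h: 346 + 418 + 586 = 1350.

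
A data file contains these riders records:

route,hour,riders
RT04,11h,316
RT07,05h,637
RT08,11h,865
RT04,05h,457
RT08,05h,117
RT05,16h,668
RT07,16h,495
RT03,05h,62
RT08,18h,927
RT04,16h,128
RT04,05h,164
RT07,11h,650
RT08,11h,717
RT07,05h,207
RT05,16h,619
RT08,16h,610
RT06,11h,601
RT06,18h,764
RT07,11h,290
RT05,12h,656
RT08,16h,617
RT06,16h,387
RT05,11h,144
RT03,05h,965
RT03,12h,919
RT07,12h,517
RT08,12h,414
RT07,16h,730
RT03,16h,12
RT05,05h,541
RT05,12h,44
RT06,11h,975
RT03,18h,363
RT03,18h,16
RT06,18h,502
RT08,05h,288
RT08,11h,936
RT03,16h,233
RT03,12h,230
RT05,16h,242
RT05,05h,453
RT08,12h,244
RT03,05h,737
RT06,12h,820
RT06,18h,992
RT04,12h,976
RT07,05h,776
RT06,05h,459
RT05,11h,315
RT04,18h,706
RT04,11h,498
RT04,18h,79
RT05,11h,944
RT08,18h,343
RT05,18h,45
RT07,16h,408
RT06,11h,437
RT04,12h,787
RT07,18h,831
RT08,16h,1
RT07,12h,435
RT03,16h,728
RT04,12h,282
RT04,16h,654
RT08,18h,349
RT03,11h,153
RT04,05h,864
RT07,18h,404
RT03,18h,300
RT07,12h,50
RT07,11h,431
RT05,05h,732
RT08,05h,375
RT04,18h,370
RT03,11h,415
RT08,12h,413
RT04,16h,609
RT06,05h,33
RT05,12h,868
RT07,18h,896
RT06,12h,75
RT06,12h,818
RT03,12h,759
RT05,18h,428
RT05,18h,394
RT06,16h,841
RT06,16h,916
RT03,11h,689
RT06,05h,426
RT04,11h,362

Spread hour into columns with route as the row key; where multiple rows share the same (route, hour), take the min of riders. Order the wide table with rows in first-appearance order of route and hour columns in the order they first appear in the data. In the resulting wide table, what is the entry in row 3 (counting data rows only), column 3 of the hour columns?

1

With rows in first-appearance order of route, row 3 is route=RT08. hour columns in first-appearance order: 11h, 05h, 16h, 18h, 12h; column 3 is 16h.
Long rows with route=RT08, hour=16h: min(610, 617, 1) = 1.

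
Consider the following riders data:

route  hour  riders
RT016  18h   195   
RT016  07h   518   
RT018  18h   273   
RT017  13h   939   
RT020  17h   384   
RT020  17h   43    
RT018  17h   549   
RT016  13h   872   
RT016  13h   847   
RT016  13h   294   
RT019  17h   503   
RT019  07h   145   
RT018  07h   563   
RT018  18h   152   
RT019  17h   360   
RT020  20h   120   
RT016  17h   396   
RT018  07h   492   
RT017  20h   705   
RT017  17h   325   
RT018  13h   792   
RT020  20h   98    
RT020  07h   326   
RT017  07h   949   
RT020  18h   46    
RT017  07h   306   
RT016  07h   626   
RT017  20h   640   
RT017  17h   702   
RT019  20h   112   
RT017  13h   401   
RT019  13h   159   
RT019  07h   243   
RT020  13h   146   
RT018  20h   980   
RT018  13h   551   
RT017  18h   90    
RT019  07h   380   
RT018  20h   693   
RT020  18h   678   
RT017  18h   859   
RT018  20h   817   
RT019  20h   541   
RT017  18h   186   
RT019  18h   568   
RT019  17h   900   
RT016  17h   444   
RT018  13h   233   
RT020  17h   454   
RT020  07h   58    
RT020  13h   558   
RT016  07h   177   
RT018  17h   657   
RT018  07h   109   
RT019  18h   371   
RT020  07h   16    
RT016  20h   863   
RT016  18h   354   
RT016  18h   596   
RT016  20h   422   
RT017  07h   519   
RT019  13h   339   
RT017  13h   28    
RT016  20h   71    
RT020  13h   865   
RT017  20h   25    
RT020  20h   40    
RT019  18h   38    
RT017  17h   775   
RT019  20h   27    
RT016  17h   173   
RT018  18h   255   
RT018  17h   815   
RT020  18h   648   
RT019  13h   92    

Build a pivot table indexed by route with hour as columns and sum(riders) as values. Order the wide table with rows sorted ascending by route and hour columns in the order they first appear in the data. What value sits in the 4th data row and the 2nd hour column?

With rows sorted ascending by route, row 4 is route=RT019. hour columns in first-appearance order: 18h, 07h, 13h, 17h, 20h; column 2 is 07h.
Long rows with route=RT019, hour=07h: 145 + 243 + 380 = 768.

768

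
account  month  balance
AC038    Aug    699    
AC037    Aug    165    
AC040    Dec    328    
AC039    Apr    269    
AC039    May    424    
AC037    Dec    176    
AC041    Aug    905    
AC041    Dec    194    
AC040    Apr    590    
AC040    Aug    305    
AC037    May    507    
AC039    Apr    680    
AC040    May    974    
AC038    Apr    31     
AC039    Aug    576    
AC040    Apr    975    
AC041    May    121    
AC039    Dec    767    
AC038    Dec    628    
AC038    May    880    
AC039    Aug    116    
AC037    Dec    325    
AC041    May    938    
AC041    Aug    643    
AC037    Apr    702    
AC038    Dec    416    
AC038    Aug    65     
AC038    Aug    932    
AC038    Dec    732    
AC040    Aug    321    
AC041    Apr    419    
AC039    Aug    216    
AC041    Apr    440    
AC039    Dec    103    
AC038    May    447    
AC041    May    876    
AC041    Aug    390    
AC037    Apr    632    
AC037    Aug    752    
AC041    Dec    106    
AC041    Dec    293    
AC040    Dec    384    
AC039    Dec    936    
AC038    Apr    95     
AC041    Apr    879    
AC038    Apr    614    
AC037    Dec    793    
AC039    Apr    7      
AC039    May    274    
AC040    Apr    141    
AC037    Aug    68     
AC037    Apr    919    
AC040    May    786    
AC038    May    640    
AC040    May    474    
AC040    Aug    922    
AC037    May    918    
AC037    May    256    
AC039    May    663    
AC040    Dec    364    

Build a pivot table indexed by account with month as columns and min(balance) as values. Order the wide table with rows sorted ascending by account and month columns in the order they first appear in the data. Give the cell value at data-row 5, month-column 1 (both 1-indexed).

390

With rows sorted ascending by account, row 5 is account=AC041. month columns in first-appearance order: Aug, Dec, Apr, May; column 1 is Aug.
Long rows with account=AC041, month=Aug: min(905, 643, 390) = 390.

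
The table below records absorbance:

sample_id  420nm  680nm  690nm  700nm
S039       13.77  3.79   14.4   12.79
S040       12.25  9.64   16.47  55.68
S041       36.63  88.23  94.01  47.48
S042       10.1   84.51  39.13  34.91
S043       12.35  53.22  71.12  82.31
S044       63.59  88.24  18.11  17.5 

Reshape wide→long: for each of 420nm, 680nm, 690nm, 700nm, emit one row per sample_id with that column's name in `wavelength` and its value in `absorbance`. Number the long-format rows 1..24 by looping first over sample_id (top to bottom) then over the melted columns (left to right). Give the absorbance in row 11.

24 rows total (6 × 4). Row 11: index ⌊(11-1)/4⌋ = 2 into sample_id → S041; (11-1) mod 4 = 2 into the melted columns → 690nm.
So row 11 is (S041, 690nm, 94.01); absorbance = 94.01.

94.01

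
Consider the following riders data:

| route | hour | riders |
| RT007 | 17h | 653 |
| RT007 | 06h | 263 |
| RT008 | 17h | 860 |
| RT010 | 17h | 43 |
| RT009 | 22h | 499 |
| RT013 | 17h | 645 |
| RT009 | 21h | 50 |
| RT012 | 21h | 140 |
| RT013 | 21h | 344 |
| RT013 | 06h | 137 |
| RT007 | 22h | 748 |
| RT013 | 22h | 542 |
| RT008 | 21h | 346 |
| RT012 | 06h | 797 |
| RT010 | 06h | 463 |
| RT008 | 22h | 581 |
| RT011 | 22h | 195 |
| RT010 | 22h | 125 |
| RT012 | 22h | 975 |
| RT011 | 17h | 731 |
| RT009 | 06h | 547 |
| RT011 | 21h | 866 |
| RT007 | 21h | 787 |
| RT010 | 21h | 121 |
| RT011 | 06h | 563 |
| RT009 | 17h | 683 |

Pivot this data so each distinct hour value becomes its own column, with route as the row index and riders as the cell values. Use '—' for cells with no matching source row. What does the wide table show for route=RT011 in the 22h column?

The long row with route=RT011, hour=22h has riders=195.

195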